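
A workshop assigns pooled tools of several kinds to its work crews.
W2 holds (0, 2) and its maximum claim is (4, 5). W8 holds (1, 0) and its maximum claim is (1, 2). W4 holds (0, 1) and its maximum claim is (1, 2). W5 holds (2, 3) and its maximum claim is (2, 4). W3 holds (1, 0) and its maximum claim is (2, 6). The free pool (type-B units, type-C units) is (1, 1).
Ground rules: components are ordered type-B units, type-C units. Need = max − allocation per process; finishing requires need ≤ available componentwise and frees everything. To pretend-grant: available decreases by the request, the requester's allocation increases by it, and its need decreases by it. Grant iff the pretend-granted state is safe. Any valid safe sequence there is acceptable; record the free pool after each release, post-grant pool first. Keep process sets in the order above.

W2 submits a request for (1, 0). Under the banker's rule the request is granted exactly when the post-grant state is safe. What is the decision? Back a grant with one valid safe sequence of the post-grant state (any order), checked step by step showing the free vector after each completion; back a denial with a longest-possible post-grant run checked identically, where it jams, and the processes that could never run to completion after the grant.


GRANT. The post-grant state is safe; one safe sequence: W5, W8, W2, W4, W3.
Key observation: even at the reduced pool (0, 1), W5 fits immediately, so safety survives the grant.
Check on the post-grant state, step by step:
  pool = (0, 1)
  W5 needs (0, 1) <= (0, 1) -> finishes; pool += (2, 3) = (2, 4)
  W8 needs (0, 2) <= (2, 4) -> finishes; pool += (1, 0) = (3, 4)
  W2 needs (3, 3) <= (3, 4) -> finishes; pool += (1, 2) = (4, 6)
  W4 needs (1, 1) <= (4, 6) -> finishes; pool += (0, 1) = (4, 7)
  W3 needs (1, 6) <= (4, 7) -> finishes; pool += (1, 0) = (5, 7)


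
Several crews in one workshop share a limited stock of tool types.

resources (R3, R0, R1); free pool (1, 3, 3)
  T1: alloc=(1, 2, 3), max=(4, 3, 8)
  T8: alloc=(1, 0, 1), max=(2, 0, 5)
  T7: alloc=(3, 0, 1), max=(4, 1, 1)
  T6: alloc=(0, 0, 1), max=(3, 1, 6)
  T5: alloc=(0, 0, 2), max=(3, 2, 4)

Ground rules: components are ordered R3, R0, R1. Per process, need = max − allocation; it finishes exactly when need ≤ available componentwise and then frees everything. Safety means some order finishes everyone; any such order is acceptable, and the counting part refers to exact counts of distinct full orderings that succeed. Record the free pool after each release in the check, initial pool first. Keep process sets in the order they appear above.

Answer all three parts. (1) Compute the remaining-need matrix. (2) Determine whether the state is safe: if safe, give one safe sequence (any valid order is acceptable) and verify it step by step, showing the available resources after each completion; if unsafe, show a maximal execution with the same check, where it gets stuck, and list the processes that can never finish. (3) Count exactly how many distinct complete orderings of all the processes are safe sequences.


(1) Remaining need (order R3, R0, R1):
  T1: (3, 1, 5)
  T8: (1, 0, 4)
  T7: (1, 1, 0)
  T6: (3, 1, 5)
  T5: (3, 2, 2)
(2) The state is SAFE; one workable sequence: T7, T5, T8, T6, T1.
Key observation: T7 is the earliest step where a requested resource binds exactly: need (1, 1, 0), pool (1, 3, 3) at its turn.
Verifying each step:
  pool = (1, 3, 3)
  T7 needs (1, 1, 0) <= (1, 3, 3) -> finishes; pool += (3, 0, 1) = (4, 3, 4)
  T5 needs (3, 2, 2) <= (4, 3, 4) -> finishes; pool += (0, 0, 2) = (4, 3, 6)
  T8 needs (1, 0, 4) <= (4, 3, 6) -> finishes; pool += (1, 0, 1) = (5, 3, 7)
  T6 needs (3, 1, 5) <= (5, 3, 7) -> finishes; pool += (0, 0, 1) = (5, 3, 8)
  T1 needs (3, 1, 5) <= (5, 3, 8) -> finishes; pool += (1, 2, 3) = (6, 5, 11)
(3) The exact count: 12 of the possible complete orderings are safe sequences.


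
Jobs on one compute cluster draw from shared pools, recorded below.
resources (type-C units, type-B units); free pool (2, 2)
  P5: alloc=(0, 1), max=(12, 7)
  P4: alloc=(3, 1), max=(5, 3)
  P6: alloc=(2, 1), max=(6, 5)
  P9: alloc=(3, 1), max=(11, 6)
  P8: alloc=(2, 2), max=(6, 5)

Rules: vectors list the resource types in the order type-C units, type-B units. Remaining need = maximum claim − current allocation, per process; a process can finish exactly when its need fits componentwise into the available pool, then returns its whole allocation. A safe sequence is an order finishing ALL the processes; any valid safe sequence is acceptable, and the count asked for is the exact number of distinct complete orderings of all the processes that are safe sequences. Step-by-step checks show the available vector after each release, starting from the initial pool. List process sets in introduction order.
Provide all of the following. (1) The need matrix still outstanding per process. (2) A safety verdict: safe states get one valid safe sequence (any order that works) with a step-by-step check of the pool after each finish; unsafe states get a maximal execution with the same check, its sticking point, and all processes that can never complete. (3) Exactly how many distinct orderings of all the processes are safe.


(1) Need matrix, components ordered type-C units, type-B units:
  P5: (12, 6)
  P4: (2, 2)
  P6: (4, 4)
  P9: (8, 5)
  P8: (4, 3)
(2) The state is SAFE; one workable sequence: P4, P8, P6, P9, P5.
Key observation: P4 marks the first exact bind of the order: its need (2, 2) fits the free (2, 2) with zero slack on a requested resource.
Walking it through:
  pool = (2, 2)
  P4 needs (2, 2) <= (2, 2) -> finishes; pool += (3, 1) = (5, 3)
  P8 needs (4, 3) <= (5, 3) -> finishes; pool += (2, 2) = (7, 5)
  P6 needs (4, 4) <= (7, 5) -> finishes; pool += (2, 1) = (9, 6)
  P9 needs (8, 5) <= (9, 6) -> finishes; pool += (3, 1) = (12, 7)
  P5 needs (12, 6) <= (12, 7) -> finishes; pool += (0, 1) = (12, 8)
(3) Precisely 1 of the possible complete orderings is a safe sequence.


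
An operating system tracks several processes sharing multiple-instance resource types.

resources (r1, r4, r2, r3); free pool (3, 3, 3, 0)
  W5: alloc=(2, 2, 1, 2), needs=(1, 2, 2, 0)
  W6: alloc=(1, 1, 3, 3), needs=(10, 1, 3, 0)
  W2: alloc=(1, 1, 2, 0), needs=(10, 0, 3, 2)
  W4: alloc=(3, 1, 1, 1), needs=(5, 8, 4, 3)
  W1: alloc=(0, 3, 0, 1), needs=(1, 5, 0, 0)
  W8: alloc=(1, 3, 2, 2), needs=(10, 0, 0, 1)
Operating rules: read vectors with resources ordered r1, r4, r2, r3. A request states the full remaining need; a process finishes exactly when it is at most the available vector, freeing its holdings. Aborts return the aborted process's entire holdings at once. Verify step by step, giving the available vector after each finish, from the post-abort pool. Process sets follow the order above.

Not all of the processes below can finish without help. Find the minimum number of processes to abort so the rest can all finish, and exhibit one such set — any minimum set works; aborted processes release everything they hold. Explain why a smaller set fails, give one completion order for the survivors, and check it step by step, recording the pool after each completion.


Abort W2 and W8.
Key observation: no ordering could ever have run W6 before the abort of W2 and W8; with (2, 4, 4, 2) back in the pool it fits at step 4.
Why nothing smaller works — every single abort fails: W5 alone leaves W6 blocked (short on r1); W6 alone leaves W2 blocked (short on r1); W2 alone leaves W6 blocked (short on r1); W4 alone leaves W6 blocked (short on r1); W1 alone leaves W6 blocked (short on r1); W8 alone leaves W6 blocked (short on r1).
One survivor order: W1, W4, W5, W6. Walking it through (post-abort pool first):
  pool = (5, 7, 7, 2)
  run W1 (needs (1, 5, 0, 0), free (5, 7, 7, 2)); after release of (0, 3, 0, 1) the pool is (5, 10, 7, 3)
  run W4 (needs (5, 8, 4, 3), free (5, 10, 7, 3)); after release of (3, 1, 1, 1) the pool is (8, 11, 8, 4)
  run W5 (needs (1, 2, 2, 0), free (8, 11, 8, 4)); after release of (2, 2, 1, 2) the pool is (10, 13, 9, 6)
  run W6 (needs (10, 1, 3, 0), free (10, 13, 9, 6)); after release of (1, 1, 3, 3) the pool is (11, 14, 12, 9)


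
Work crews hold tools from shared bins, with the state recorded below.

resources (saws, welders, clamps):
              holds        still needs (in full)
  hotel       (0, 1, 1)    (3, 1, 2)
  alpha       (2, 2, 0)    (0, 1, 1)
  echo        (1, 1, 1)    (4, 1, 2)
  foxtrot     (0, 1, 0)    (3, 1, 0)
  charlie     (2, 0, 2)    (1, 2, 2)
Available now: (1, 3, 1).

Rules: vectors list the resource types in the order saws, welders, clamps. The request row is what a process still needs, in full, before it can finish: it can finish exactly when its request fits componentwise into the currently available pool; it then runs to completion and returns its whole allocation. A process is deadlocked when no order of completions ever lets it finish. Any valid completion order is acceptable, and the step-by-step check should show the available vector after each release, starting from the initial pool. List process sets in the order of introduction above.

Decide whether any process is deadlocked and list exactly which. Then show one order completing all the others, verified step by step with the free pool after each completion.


Deadlocked set: hotel, echo and charlie.
Key observation: once alpha, foxtrot finish, the pool peaks at (3, 6, 1) — and every remaining process still needs more clamps than that.
One completion order for the rest: alpha, foxtrot. Verifying each step:
  pool = (1, 3, 1)
  run alpha (needs (0, 1, 1), free (1, 3, 1)); after release of (2, 2, 0) the pool is (3, 5, 1)
  run foxtrot (needs (3, 1, 0), free (3, 5, 1)); after release of (0, 1, 0) the pool is (3, 6, 1)
The stuck group stays short no matter what:
  blocked: hotel wants (3, 1, 2), pool (3, 6, 1) — not enough clamps
  blocked: echo wants (4, 1, 2), pool (3, 6, 1) — not enough saws and clamps
  blocked: charlie wants (1, 2, 2), pool (3, 6, 1) — not enough clamps


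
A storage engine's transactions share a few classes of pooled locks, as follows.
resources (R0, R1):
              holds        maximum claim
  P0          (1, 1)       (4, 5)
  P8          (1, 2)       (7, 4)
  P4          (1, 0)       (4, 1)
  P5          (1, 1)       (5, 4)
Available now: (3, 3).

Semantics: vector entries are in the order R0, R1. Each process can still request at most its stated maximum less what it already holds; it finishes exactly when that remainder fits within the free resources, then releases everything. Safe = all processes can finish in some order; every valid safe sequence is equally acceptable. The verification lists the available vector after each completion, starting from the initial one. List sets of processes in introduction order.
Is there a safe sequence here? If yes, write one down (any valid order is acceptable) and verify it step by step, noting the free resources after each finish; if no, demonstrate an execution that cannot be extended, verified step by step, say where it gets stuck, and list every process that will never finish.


The state is SAFE; one workable sequence: P4, P5, P0, P8.
Key observation: the first exact fit in this order is P4 — it needs (3, 1) with (3, 3) free, meeting a requested resource to the last unit.
Check, step by step:
  pool = (3, 3)
  P4 needs (3, 1) <= (3, 3) -> finishes; pool += (1, 0) = (4, 3)
  P5 needs (4, 3) <= (4, 3) -> finishes; pool += (1, 1) = (5, 4)
  P0 needs (3, 4) <= (5, 4) -> finishes; pool += (1, 1) = (6, 5)
  P8 needs (6, 2) <= (6, 5) -> finishes; pool += (1, 2) = (7, 7)


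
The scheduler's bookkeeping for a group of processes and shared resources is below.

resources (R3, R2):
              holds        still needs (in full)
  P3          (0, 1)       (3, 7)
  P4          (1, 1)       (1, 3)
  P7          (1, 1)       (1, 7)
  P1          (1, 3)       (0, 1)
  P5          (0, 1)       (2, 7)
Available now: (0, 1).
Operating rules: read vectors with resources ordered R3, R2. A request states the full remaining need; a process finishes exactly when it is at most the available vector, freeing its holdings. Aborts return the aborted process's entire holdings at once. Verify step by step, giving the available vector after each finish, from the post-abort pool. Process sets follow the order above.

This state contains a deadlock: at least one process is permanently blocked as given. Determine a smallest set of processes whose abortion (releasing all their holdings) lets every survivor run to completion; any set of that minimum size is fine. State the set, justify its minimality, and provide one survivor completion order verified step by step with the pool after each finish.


Abort P3 and P7.
Key observation: no ordering could ever have run P5 before the abort of P3 and P7; with (1, 2) back in the pool it fits at step 3.
No one abort is enough; case by case: P3 alone leaves P7 blocked (short on R2); P4 alone leaves P3 blocked (short on R3 and R2); P7 alone leaves P3 blocked (short on R2); P1 alone leaves P3 blocked (short on R3 and R2); P5 alone leaves P3 blocked (short on R3 and R2).
One survivor order: P1, P4, P5. Verifying each step (post-abort pool first):
  pool = (1, 3)
  P1: need (0, 1) fits (1, 3); releases (1, 3), pool now (2, 6)
  P4: need (1, 3) fits (2, 6); releases (1, 1), pool now (3, 7)
  P5: need (2, 7) fits (3, 7); releases (0, 1), pool now (3, 8)


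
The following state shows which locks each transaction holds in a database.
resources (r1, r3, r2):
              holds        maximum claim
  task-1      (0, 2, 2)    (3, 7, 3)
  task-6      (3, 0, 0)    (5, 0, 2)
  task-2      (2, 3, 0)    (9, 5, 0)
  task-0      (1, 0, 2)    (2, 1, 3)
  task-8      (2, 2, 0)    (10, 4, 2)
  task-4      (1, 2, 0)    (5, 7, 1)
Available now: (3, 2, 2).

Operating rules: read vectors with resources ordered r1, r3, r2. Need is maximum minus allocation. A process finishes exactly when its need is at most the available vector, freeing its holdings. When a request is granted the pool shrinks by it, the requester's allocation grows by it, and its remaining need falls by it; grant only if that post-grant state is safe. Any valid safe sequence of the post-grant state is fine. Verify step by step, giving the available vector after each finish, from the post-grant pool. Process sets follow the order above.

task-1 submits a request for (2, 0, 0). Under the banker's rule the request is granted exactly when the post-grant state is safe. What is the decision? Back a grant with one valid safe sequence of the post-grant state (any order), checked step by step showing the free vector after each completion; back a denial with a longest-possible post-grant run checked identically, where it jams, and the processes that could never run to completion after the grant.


DENY — the pretend-granted state is unsafe.
Key observation: after task-0, task-6 the pool peaks at (5, 2, 4), and each blocked process is short somewhere: task-1 on r3; task-2 on r1; task-8 on r1; task-4 on r3.
On the post-grant state, task-0, task-6 is a maximal run — nothing extends it. Step-by-step check:
  pool = (1, 2, 2)
  task-0 needs (1, 1, 1) <= (1, 2, 2) -> finishes; pool += (1, 0, 2) = (2, 2, 4)
  task-6 needs (2, 0, 2) <= (2, 2, 4) -> finishes; pool += (3, 0, 0) = (5, 2, 4)
  task-1 cannot run: need (1, 5, 1) vs free (5, 2, 4) (insufficient r3)
  task-2 cannot run: need (7, 2, 0) vs free (5, 2, 4) (insufficient r1)
  task-8 cannot run: need (8, 2, 2) vs free (5, 2, 4) (insufficient r1)
  task-4 cannot run: need (4, 5, 1) vs free (5, 2, 4) (insufficient r3)
Post-grant, the permanently blocked set is task-1, task-2, task-8 and task-4.


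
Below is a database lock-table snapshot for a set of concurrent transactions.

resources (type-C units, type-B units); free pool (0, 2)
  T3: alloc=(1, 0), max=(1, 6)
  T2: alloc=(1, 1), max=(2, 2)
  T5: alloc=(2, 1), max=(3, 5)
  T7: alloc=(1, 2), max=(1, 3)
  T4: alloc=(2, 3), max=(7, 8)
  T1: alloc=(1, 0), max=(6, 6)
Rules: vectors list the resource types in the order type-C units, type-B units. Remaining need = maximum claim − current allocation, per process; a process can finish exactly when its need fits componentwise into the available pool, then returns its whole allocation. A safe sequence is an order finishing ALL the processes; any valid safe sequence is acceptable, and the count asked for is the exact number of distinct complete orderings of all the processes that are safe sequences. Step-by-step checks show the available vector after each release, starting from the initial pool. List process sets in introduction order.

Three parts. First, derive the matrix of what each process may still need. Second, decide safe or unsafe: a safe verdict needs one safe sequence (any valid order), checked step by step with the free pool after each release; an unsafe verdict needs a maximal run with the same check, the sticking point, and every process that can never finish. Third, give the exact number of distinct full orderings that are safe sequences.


(1) Need matrix, components ordered type-C units, type-B units:
  T3: (0, 6)
  T2: (1, 1)
  T5: (1, 4)
  T7: (0, 1)
  T4: (5, 5)
  T1: (5, 6)
(2) SAFE, for example via the order T7, T2, T5, T3, T1, T4.
Key observation: the first exact fit in this order is T2 — it needs (1, 1) with (1, 4) free, meeting a requested resource to the last unit.
Step-by-step check:
  pool = (0, 2)
  run T7 (needs (0, 1), free (0, 2)); after release of (1, 2) the pool is (1, 4)
  run T2 (needs (1, 1), free (1, 4)); after release of (1, 1) the pool is (2, 5)
  run T5 (needs (1, 4), free (2, 5)); after release of (2, 1) the pool is (4, 6)
  run T3 (needs (0, 6), free (4, 6)); after release of (1, 0) the pool is (5, 6)
  run T1 (needs (5, 6), free (5, 6)); after release of (1, 0) the pool is (6, 6)
  run T4 (needs (5, 5), free (6, 6)); after release of (2, 3) the pool is (8, 9)
(3) Exactly 4 of the possible complete orderings are safe sequences.


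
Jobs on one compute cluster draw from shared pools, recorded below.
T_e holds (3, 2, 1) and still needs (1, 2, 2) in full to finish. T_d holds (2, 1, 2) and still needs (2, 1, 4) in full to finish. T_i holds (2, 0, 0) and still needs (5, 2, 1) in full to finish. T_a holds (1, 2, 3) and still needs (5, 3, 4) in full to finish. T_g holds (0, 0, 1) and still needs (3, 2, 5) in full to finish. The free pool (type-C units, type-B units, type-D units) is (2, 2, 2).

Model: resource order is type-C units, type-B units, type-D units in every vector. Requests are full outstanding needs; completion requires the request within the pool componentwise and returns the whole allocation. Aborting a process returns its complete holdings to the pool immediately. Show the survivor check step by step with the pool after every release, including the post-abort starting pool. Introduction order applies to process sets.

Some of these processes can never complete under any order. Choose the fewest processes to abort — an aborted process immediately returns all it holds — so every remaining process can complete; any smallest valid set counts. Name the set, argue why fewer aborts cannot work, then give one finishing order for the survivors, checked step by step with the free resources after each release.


Abort T_a.
Key observation: before aborting T_a, T_g was permanently blocked — no order could ever run it; afterwards it completes at step 3.
Why nothing smaller works: aborting no one leaves the state deadlocked as given.
The survivors complete as T_e, T_i, T_g, T_d. Step-by-step check (starting from the post-abort pool):
  pool = (3, 4, 5)
  T_e: need (1, 2, 2) fits (3, 4, 5); releases (3, 2, 1), pool now (6, 6, 6)
  T_i: need (5, 2, 1) fits (6, 6, 6); releases (2, 0, 0), pool now (8, 6, 6)
  T_g: need (3, 2, 5) fits (8, 6, 6); releases (0, 0, 1), pool now (8, 6, 7)
  T_d: need (2, 1, 4) fits (8, 6, 7); releases (2, 1, 2), pool now (10, 7, 9)


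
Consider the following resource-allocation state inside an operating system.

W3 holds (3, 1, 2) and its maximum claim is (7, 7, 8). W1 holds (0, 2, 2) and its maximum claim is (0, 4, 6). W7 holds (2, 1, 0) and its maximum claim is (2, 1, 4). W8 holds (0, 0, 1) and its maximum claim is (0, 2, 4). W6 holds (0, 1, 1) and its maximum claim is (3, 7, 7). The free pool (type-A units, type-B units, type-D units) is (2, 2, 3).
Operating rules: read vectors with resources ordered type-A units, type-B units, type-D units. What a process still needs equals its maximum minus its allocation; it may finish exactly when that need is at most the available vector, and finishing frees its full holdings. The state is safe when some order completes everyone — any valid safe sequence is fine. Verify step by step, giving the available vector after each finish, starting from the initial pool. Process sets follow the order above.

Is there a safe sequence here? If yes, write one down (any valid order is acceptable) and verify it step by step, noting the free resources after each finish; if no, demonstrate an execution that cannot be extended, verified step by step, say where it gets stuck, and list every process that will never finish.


UNSAFE — no complete ordering exists.
Key observation: the pool after W8, W7, W1 is (4, 5, 6); every surviving request exceeds it in type-B units, so progress ends there.
Going as far as possible: W8, W7, W1; after that, nothing fits. Step-by-step check:
  pool = (2, 2, 3)
  run W8 (needs (0, 2, 3), free (2, 2, 3)); after release of (0, 0, 1) the pool is (2, 2, 4)
  run W7 (needs (0, 0, 4), free (2, 2, 4)); after release of (2, 1, 0) the pool is (4, 3, 4)
  run W1 (needs (0, 2, 4), free (4, 3, 4)); after release of (0, 2, 2) the pool is (4, 5, 6)
  blocked: W3 wants (4, 6, 6), pool (4, 5, 6) — not enough type-B units
  blocked: W6 wants (3, 6, 6), pool (4, 5, 6) — not enough type-B units
Processes that can never finish: W3 and W6.


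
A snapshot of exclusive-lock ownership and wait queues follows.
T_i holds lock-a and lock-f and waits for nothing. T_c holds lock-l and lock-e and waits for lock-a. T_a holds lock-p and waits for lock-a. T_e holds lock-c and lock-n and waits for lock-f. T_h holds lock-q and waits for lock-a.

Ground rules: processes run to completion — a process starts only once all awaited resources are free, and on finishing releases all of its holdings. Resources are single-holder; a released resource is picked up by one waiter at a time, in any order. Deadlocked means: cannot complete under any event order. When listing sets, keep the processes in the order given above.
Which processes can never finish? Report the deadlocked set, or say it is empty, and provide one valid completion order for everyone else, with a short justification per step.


Nothing here is deadlocked.
Key observation: the wait relation is loop-free; peeling off processes with no waits unwinds the whole state.
The rest can finish in the order T_i, T_h, T_c, T_a, T_e.
Verifying each step:
  run T_i (it waits on nothing); releases lock-a and lock-f
  run T_h (all its waits — lock-a — are resolved); releases lock-q
  run T_c (all its waits — lock-a — are resolved); releases lock-l and lock-e
  run T_a (all its waits — lock-a — are resolved); releases lock-p
  run T_e (all its waits — lock-f — are resolved); releases lock-c and lock-n


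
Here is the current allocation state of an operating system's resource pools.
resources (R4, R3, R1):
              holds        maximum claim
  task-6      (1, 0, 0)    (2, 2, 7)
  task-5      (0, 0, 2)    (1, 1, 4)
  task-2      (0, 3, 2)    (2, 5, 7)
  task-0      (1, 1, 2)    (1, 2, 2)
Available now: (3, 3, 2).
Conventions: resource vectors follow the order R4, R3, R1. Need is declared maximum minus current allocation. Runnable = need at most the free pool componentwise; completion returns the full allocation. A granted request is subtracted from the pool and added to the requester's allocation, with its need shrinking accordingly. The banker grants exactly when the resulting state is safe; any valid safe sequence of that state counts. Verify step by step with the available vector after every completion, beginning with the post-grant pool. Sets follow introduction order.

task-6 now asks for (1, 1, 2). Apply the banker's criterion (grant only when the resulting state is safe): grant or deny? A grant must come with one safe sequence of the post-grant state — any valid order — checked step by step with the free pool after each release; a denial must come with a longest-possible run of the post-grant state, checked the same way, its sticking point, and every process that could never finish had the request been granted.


DENY — the pretend-granted state is unsafe.
Key observation: the pool after task-0, task-5 is (3, 3, 4); every surviving request exceeds it in R1, so progress ends there.
On the post-grant state, task-0, task-5 is a maximal run — nothing extends it. Step-by-step check:
  pool = (2, 2, 0)
  task-0 needs (0, 1, 0) <= (2, 2, 0) -> finishes; pool += (1, 1, 2) = (3, 3, 2)
  task-5 needs (1, 1, 2) <= (3, 3, 2) -> finishes; pool += (0, 0, 2) = (3, 3, 4)
  task-6 still needs (0, 1, 5) but only (3, 3, 4) is free — short on R1
  task-2 still needs (2, 2, 5) but only (3, 3, 4) is free — short on R1
Had the request been granted, task-6 and task-2 could never finish.


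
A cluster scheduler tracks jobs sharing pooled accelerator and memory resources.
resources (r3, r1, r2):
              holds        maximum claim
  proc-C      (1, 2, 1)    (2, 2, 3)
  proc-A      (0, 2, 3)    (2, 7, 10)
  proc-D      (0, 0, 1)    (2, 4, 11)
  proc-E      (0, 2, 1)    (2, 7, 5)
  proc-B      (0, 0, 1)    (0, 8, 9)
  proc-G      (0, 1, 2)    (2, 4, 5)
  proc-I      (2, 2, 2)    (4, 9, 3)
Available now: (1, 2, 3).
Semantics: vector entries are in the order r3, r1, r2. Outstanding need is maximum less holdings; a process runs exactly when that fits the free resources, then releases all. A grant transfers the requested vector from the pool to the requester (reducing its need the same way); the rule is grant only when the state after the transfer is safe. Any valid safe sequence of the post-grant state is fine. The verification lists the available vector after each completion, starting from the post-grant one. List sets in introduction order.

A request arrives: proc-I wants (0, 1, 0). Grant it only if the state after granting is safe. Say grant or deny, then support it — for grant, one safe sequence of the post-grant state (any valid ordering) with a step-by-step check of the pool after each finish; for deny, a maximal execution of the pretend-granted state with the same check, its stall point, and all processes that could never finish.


DENY: after the grant no complete ordering would exist.
Key observation: after proc-C, proc-G the pool peaks at (2, 4, 6), and each blocked process is short somewhere: proc-A on r1, r2; proc-D on r2; proc-E on r1; proc-B on r1, r2; proc-I on r1.
On the post-grant state, proc-C, proc-G is a maximal run — nothing extends it. Step-by-step check:
  pool = (1, 1, 3)
  proc-C needs (1, 0, 2) <= (1, 1, 3) -> finishes; pool += (1, 2, 1) = (2, 3, 4)
  proc-G needs (2, 3, 3) <= (2, 3, 4) -> finishes; pool += (0, 1, 2) = (2, 4, 6)
  blocked: proc-A wants (2, 5, 7), pool (2, 4, 6) — not enough r1 and r2
  blocked: proc-D wants (2, 4, 10), pool (2, 4, 6) — not enough r2
  blocked: proc-E wants (2, 5, 4), pool (2, 4, 6) — not enough r1
  blocked: proc-B wants (0, 8, 8), pool (2, 4, 6) — not enough r1 and r2
  blocked: proc-I wants (2, 6, 1), pool (2, 4, 6) — not enough r1
Post-grant, the permanently blocked set is proc-A, proc-D, proc-E, proc-B and proc-I.


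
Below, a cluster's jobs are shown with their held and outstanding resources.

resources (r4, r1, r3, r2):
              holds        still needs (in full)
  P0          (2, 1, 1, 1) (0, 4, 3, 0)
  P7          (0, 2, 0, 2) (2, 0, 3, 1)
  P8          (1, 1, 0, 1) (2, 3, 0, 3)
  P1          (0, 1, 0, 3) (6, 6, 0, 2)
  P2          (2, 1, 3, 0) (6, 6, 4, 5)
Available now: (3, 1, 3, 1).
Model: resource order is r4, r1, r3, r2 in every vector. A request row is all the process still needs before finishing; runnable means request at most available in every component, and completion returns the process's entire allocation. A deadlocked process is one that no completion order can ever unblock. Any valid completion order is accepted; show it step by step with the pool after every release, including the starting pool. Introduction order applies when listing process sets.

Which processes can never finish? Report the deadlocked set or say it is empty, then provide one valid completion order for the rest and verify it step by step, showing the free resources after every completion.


Deadlocked: P1 and P2.
Key observation: the pool after P7, P8, P0 is (6, 5, 4, 5); every surviving request exceeds it in r1, so progress ends there.
A valid finishing order for the others: P7, P8, P0. Step-by-step check:
  pool = (3, 1, 3, 1)
  run P7 (needs (2, 0, 3, 1), free (3, 1, 3, 1)); after release of (0, 2, 0, 2) the pool is (3, 3, 3, 3)
  run P8 (needs (2, 3, 0, 3), free (3, 3, 3, 3)); after release of (1, 1, 0, 1) the pool is (4, 4, 3, 4)
  run P0 (needs (0, 4, 3, 0), free (4, 4, 3, 4)); after release of (2, 1, 1, 1) the pool is (6, 5, 4, 5)
The stuck group stays short no matter what:
  blocked: P1 wants (6, 6, 0, 2), pool (6, 5, 4, 5) — not enough r1
  blocked: P2 wants (6, 6, 4, 5), pool (6, 5, 4, 5) — not enough r1


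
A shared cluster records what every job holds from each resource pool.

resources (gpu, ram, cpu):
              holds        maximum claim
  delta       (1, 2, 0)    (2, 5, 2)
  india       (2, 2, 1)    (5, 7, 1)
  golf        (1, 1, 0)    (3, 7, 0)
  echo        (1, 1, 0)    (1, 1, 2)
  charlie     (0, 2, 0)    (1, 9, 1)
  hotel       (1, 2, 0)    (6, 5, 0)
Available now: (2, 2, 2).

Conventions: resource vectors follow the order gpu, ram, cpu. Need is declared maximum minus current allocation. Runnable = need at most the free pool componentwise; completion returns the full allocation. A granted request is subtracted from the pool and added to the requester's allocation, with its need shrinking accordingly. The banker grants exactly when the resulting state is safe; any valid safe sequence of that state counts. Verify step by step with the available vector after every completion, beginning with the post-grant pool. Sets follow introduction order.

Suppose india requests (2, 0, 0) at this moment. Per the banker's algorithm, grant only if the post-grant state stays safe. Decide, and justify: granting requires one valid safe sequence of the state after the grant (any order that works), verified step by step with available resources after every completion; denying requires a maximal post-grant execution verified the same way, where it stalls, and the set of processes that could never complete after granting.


GRANT: granting preserves safety; a valid post-grant sequence is echo, delta, india, hotel, golf, charlie.
Key observation: the transfer keeps a workable pool ((0, 2, 2)); echo starts the safe sequence.
Check on the post-grant state, step by step:
  pool = (0, 2, 2)
  run echo (needs (0, 0, 2), free (0, 2, 2)); after release of (1, 1, 0) the pool is (1, 3, 2)
  run delta (needs (1, 3, 2), free (1, 3, 2)); after release of (1, 2, 0) the pool is (2, 5, 2)
  run india (needs (1, 5, 0), free (2, 5, 2)); after release of (4, 2, 1) the pool is (6, 7, 3)
  run hotel (needs (5, 3, 0), free (6, 7, 3)); after release of (1, 2, 0) the pool is (7, 9, 3)
  run golf (needs (2, 6, 0), free (7, 9, 3)); after release of (1, 1, 0) the pool is (8, 10, 3)
  run charlie (needs (1, 7, 1), free (8, 10, 3)); after release of (0, 2, 0) the pool is (8, 12, 3)


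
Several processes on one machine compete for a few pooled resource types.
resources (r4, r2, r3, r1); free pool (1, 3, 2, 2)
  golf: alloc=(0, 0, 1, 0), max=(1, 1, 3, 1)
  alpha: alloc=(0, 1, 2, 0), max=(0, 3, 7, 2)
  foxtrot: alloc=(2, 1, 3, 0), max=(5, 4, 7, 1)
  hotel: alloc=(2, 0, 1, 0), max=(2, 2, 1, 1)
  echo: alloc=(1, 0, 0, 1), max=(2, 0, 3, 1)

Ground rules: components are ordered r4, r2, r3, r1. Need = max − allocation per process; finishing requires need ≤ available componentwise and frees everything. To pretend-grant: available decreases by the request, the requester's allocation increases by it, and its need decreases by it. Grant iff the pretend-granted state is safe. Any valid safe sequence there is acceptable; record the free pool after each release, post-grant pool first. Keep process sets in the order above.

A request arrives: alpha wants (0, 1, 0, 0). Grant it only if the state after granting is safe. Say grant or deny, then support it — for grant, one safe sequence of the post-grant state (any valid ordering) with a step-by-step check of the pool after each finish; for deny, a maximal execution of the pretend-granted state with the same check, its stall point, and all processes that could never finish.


DENY. Granting would leave the state unsafe.
Key observation: after golf, hotel, echo the pool peaks at (4, 2, 4, 3), and each blocked process is short somewhere: alpha on r3; foxtrot on r2.
Pretend the grant happened; the run golf, hotel, echo goes as far as possible. Verifying each step:
  pool = (1, 2, 2, 2)
  run golf (needs (1, 1, 2, 1), free (1, 2, 2, 2)); after release of (0, 0, 1, 0) the pool is (1, 2, 3, 2)
  run hotel (needs (0, 2, 0, 1), free (1, 2, 3, 2)); after release of (2, 0, 1, 0) the pool is (3, 2, 4, 2)
  run echo (needs (1, 0, 3, 0), free (3, 2, 4, 2)); after release of (1, 0, 0, 1) the pool is (4, 2, 4, 3)
  alpha still needs (0, 1, 5, 2) but only (4, 2, 4, 3) is free — short on r3
  foxtrot still needs (3, 3, 4, 1) but only (4, 2, 4, 3) is free — short on r2
Had the request been granted, alpha and foxtrot could never finish.


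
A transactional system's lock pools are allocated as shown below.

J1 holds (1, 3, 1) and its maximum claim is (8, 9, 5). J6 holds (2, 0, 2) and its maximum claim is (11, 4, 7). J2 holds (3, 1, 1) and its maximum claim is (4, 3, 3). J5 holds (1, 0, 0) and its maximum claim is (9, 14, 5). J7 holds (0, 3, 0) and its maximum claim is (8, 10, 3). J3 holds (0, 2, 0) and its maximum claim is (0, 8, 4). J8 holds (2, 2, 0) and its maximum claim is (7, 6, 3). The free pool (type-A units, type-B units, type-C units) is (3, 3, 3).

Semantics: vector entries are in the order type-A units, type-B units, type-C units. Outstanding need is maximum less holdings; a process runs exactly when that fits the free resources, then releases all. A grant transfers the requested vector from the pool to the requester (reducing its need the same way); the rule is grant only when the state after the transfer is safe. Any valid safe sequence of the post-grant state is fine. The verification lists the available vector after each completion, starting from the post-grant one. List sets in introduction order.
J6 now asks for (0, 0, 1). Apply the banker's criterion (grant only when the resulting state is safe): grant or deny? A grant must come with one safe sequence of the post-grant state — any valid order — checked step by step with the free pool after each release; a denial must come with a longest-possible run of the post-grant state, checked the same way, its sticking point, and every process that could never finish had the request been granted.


DENY — the pretend-granted state is unsafe.
Key observation: after J2, J8 the pool peaks at (8, 6, 3), and each blocked process is short somewhere: J1 on type-C units; J6 on type-A units, type-C units; J5 on type-B units, type-C units; J7 on type-B units; J3 on type-C units.
On the post-grant state, J2, J8 is a maximal run — nothing extends it. Verifying each step:
  pool = (3, 3, 2)
  J2: need (1, 2, 2) fits (3, 3, 2); releases (3, 1, 1), pool now (6, 4, 3)
  J8: need (5, 4, 3) fits (6, 4, 3); releases (2, 2, 0), pool now (8, 6, 3)
  J1 cannot run: need (7, 6, 4) vs free (8, 6, 3) (insufficient type-C units)
  J6 cannot run: need (9, 4, 4) vs free (8, 6, 3) (insufficient type-A units and type-C units)
  J5 cannot run: need (8, 14, 5) vs free (8, 6, 3) (insufficient type-B units and type-C units)
  J7 cannot run: need (8, 7, 3) vs free (8, 6, 3) (insufficient type-B units)
  J3 cannot run: need (0, 6, 4) vs free (8, 6, 3) (insufficient type-C units)
Processes that could never finish after the grant: J1, J6, J5, J7 and J3.


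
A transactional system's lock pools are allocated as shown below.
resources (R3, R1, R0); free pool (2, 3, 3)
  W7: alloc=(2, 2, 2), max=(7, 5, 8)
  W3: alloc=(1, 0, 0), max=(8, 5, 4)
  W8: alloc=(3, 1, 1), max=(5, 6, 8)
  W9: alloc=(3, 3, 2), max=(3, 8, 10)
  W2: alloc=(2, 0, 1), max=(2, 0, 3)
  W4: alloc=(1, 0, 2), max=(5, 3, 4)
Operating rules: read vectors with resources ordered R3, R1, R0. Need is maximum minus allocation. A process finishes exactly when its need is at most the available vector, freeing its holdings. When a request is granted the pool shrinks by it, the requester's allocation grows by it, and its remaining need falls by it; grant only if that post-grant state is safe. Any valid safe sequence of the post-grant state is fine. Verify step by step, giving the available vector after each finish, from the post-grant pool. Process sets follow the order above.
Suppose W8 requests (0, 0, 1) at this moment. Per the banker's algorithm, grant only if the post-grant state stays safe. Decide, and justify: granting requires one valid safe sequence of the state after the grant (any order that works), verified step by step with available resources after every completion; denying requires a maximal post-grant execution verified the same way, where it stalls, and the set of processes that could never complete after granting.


DENY: after the grant no complete ordering would exist.
Key observation: after W2, W4 the pool peaks at (5, 3, 5), and each blocked process is short somewhere: W7 on R0; W3 on R3, R1; W8 on R1, R0; W9 on R1, R0.
On the post-grant state, W2, W4 is a maximal run — nothing extends it. Walking it through:
  pool = (2, 3, 2)
  W2 needs (0, 0, 2) <= (2, 3, 2) -> finishes; pool += (2, 0, 1) = (4, 3, 3)
  W4 needs (4, 3, 2) <= (4, 3, 3) -> finishes; pool += (1, 0, 2) = (5, 3, 5)
  W7 still needs (5, 3, 6) but only (5, 3, 5) is free — short on R0
  W3 still needs (7, 5, 4) but only (5, 3, 5) is free — short on R3 and R1
  W8 still needs (2, 5, 6) but only (5, 3, 5) is free — short on R1 and R0
  W9 still needs (0, 5, 8) but only (5, 3, 5) is free — short on R1 and R0
Processes that could never finish after the grant: W7, W3, W8 and W9.


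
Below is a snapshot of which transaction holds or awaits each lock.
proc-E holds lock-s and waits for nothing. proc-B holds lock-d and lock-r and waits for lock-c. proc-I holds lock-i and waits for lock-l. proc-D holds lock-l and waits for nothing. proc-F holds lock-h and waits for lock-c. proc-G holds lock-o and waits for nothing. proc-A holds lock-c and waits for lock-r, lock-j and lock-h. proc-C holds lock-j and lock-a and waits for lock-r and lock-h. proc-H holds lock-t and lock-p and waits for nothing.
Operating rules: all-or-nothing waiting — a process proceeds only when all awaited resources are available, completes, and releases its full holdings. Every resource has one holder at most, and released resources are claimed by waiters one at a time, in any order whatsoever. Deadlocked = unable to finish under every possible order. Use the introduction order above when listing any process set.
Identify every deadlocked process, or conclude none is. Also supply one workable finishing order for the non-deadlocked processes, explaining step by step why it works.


Deadlocked: proc-B, proc-F, proc-A and proc-C.
Key observation: along proc-B -> proc-A -> proc-B, each member waits on what the next one holds — a deadlock; proc-F and proc-C are caught in further circular waits.
The rest can finish in the order proc-H, proc-E, proc-D, proc-G, proc-I.
Check, step by step:
  run proc-H (it waits on nothing); releases lock-t and lock-p
  run proc-E (it waits on nothing); releases lock-s
  run proc-D (it waits on nothing); releases lock-l
  run proc-G (it waits on nothing); releases lock-o
  proc-I waits on lock-l — all released -> runs and releases lock-i


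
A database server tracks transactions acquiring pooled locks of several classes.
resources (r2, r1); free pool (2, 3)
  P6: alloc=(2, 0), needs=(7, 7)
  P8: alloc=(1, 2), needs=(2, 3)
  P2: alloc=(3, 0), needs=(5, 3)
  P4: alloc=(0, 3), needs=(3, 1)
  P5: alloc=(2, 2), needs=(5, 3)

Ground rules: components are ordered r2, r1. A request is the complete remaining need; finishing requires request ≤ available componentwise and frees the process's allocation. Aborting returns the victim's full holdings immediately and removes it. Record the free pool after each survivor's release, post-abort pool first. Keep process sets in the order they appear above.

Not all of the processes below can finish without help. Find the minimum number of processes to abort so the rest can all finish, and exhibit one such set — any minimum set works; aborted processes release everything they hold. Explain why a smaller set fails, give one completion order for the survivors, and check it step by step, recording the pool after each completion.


The answer: abort P2.
Key observation: P5 had no path to completion before; after the abort of P2 ((3, 0) returned), step 2 is where it fits.
Why nothing smaller works: aborting no one leaves the state deadlocked as given.
Survivors finish in the order: P8, P5, P4, P6. Check, step by step (pool after the aborts first):
  pool = (5, 3)
  P8 needs (2, 3) <= (5, 3) -> finishes; pool += (1, 2) = (6, 5)
  P5 needs (5, 3) <= (6, 5) -> finishes; pool += (2, 2) = (8, 7)
  P4 needs (3, 1) <= (8, 7) -> finishes; pool += (0, 3) = (8, 10)
  P6 needs (7, 7) <= (8, 10) -> finishes; pool += (2, 0) = (10, 10)
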